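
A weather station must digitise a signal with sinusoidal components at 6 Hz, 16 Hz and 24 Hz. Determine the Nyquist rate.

Highest-frequency component: 24 Hz.
Nyquist rate = 2 × 24 Hz = 48 Hz.

48 Hz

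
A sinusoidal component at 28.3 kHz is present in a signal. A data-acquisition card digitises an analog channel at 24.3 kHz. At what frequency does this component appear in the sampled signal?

4 kHz

28.3 kHz mod fs = 4 kHz.
4 kHz ≤ fs/2 = 12.15 kHz, appears at 4 kHz.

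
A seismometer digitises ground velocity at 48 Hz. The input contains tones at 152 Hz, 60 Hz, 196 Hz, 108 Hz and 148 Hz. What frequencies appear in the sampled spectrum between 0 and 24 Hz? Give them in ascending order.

fs/2 = 24 Hz.
152 Hz mod fs = 8 Hz.
8 Hz ≤ fs/2 = 24 Hz, appears at 8 Hz.
60 Hz mod fs = 12 Hz.
12 Hz ≤ fs/2 = 24 Hz, appears at 12 Hz.
196 Hz mod fs = 4 Hz.
4 Hz ≤ fs/2 = 24 Hz, appears at 4 Hz.
108 Hz mod fs = 12 Hz.
12 Hz ≤ fs/2 = 24 Hz, appears at 12 Hz.
148 Hz mod fs = 4 Hz.
4 Hz ≤ fs/2 = 24 Hz, appears at 4 Hz.
Distinct values: {4 Hz, 8 Hz, 12 Hz}.

4 Hz, 8 Hz, 12 Hz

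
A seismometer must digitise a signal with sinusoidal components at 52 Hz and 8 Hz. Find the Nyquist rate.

104 Hz

Highest-frequency component: 52 Hz.
Nyquist rate = 2 × 52 Hz = 104 Hz.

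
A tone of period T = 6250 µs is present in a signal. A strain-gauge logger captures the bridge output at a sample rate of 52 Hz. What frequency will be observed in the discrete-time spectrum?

T = 6250 µs → f = 1/T = 160 Hz.
160 Hz mod fs = 4 Hz.
4 Hz ≤ fs/2 = 26 Hz, appears at 4 Hz.

4 Hz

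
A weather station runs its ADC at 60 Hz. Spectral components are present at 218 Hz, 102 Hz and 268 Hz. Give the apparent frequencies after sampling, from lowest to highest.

fs/2 = 30 Hz.
218 Hz mod fs = 38 Hz.
38 Hz > fs/2 = 30 Hz, folds to fs − 38 Hz = 22 Hz.
102 Hz mod fs = 42 Hz.
42 Hz > fs/2 = 30 Hz, folds to fs − 42 Hz = 18 Hz.
268 Hz mod fs = 28 Hz.
28 Hz ≤ fs/2 = 30 Hz, appears at 28 Hz.
Distinct values: {18 Hz, 22 Hz, 28 Hz}.

18 Hz, 22 Hz, 28 Hz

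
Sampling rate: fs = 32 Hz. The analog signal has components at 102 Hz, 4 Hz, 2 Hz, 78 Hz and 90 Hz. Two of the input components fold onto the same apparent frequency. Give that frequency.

fs/2 = 16 Hz.
102 Hz mod fs = 6 Hz.
6 Hz ≤ fs/2 = 16 Hz, appears at 6 Hz.
4 Hz ≤ fs/2 = 16 Hz, passes unchanged.
2 Hz ≤ fs/2 = 16 Hz, passes unchanged.
78 Hz mod fs = 14 Hz.
14 Hz ≤ fs/2 = 16 Hz, appears at 14 Hz.
90 Hz mod fs = 26 Hz.
26 Hz > fs/2 = 16 Hz, folds to fs − 26 Hz = 6 Hz.
90 Hz and 102 Hz both map to 6 Hz.

6 Hz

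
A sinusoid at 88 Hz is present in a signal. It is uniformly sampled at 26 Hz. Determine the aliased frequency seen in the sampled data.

88 Hz mod fs = 10 Hz.
10 Hz ≤ fs/2 = 13 Hz, appears at 10 Hz.

10 Hz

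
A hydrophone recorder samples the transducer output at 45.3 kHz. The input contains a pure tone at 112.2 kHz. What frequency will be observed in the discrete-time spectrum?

21.6 kHz

112.2 kHz mod fs = 21.6 kHz.
21.6 kHz ≤ fs/2 = 22.65 kHz, appears at 21.6 kHz.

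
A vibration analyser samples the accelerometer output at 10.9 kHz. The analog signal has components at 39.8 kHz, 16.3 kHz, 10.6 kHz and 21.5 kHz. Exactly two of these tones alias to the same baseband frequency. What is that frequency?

0.3 kHz

fs/2 = 5.45 kHz.
39.8 kHz mod fs = 7.1 kHz.
7.1 kHz > fs/2 = 5.45 kHz, folds to fs − 7.1 kHz = 3.8 kHz.
16.3 kHz mod fs = 5.4 kHz.
5.4 kHz ≤ fs/2 = 5.45 kHz, appears at 5.4 kHz.
10.6 kHz > fs/2 = 5.45 kHz, folds to fs − 10.6 kHz = 0.3 kHz.
21.5 kHz mod fs = 10.6 kHz.
10.6 kHz > fs/2 = 5.45 kHz, folds to fs − 10.6 kHz = 0.3 kHz.
10.6 kHz and 21.5 kHz both map to 0.3 kHz.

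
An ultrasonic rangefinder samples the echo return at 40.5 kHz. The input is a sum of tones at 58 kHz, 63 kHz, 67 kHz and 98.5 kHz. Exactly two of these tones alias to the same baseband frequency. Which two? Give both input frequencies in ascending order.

58 kHz, 98.5 kHz

fs/2 = 20.25 kHz.
58 kHz mod fs = 17.5 kHz.
17.5 kHz ≤ fs/2 = 20.25 kHz, appears at 17.5 kHz.
63 kHz mod fs = 22.5 kHz.
22.5 kHz > fs/2 = 20.25 kHz, folds to fs − 22.5 kHz = 18 kHz.
67 kHz mod fs = 26.5 kHz.
26.5 kHz > fs/2 = 20.25 kHz, folds to fs − 26.5 kHz = 14 kHz.
98.5 kHz mod fs = 17.5 kHz.
17.5 kHz ≤ fs/2 = 20.25 kHz, appears at 17.5 kHz.
58 kHz and 98.5 kHz both map to 17.5 kHz.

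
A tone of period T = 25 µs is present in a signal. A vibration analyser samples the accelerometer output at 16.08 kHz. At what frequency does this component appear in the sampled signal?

T = 25 µs → f = 1/T = 40 kHz.
40 kHz mod fs = 7.84 kHz.
7.84 kHz ≤ fs/2 = 8.04 kHz, appears at 7.84 kHz.

7.84 kHz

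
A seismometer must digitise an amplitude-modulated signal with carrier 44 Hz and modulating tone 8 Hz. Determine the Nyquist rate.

104 Hz

AM sidebands sit at fc ± fm = 36 Hz and 52 Hz.
Highest-frequency component: 52 Hz.
Nyquist rate = 2 × 52 Hz = 104 Hz.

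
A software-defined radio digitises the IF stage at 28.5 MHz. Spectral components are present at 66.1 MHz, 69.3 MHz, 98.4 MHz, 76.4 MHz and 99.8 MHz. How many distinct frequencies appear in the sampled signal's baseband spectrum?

4

fs/2 = 14.25 MHz.
66.1 MHz mod fs = 9.1 MHz.
9.1 MHz ≤ fs/2 = 14.25 MHz, appears at 9.1 MHz.
69.3 MHz mod fs = 12.3 MHz.
12.3 MHz ≤ fs/2 = 14.25 MHz, appears at 12.3 MHz.
98.4 MHz mod fs = 12.9 MHz.
12.9 MHz ≤ fs/2 = 14.25 MHz, appears at 12.9 MHz.
76.4 MHz mod fs = 19.4 MHz.
19.4 MHz > fs/2 = 14.25 MHz, folds to fs − 19.4 MHz = 9.1 MHz.
99.8 MHz mod fs = 14.3 MHz.
14.3 MHz > fs/2 = 14.25 MHz, folds to fs − 14.3 MHz = 14.2 MHz.
Distinct values: {9.1 MHz, 12.3 MHz, 12.9 MHz, 14.2 MHz} → 4.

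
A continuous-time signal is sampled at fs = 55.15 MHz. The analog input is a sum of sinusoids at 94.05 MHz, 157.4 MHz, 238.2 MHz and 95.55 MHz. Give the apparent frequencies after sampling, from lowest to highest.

8.05 MHz, 14.75 MHz, 16.25 MHz, 17.6 MHz

fs/2 = 27.575 MHz.
94.05 MHz mod fs = 38.9 MHz.
38.9 MHz > fs/2 = 27.575 MHz, folds to fs − 38.9 MHz = 16.25 MHz.
157.4 MHz mod fs = 47.1 MHz.
47.1 MHz > fs/2 = 27.575 MHz, folds to fs − 47.1 MHz = 8.05 MHz.
238.2 MHz mod fs = 17.6 MHz.
17.6 MHz ≤ fs/2 = 27.575 MHz, appears at 17.6 MHz.
95.55 MHz mod fs = 40.4 MHz.
40.4 MHz > fs/2 = 27.575 MHz, folds to fs − 40.4 MHz = 14.75 MHz.
Distinct values: {8.05 MHz, 14.75 MHz, 16.25 MHz, 17.6 MHz}.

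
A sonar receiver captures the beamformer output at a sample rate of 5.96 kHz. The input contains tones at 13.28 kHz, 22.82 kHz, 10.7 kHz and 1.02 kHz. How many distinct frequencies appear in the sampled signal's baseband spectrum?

fs/2 = 2.98 kHz.
13.28 kHz mod fs = 1.36 kHz.
1.36 kHz ≤ fs/2 = 2.98 kHz, appears at 1.36 kHz.
22.82 kHz mod fs = 4.94 kHz.
4.94 kHz > fs/2 = 2.98 kHz, folds to fs − 4.94 kHz = 1.02 kHz.
10.7 kHz mod fs = 4.74 kHz.
4.74 kHz > fs/2 = 2.98 kHz, folds to fs − 4.74 kHz = 1.22 kHz.
1.02 kHz ≤ fs/2 = 2.98 kHz, passes unchanged.
Distinct values: {1.02 kHz, 1.22 kHz, 1.36 kHz} → 3.

3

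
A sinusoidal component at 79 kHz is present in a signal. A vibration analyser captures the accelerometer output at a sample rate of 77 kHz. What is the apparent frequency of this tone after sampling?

2 kHz

79 kHz mod fs = 2 kHz.
2 kHz ≤ fs/2 = 38.5 kHz, appears at 2 kHz.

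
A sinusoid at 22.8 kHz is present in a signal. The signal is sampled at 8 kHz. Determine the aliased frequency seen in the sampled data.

1.2 kHz

22.8 kHz mod fs = 6.8 kHz.
6.8 kHz > fs/2 = 4 kHz, folds to fs − 6.8 kHz = 1.2 kHz.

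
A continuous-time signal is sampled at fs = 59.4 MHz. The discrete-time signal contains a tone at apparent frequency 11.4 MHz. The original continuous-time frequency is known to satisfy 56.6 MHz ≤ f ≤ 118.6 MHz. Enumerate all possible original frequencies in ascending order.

70.8 MHz, 107.4 MHz

Frequencies that alias to 11.4 MHz are k·fs ± 11.4 MHz for integer k ≥ 0.
k=0: 11.4 MHz.
k=1: 48 MHz, 70.8 MHz.
k=2: 107.4 MHz, 130.2 MHz.
k=3: 166.8 MHz, 189.6 MHz.
Within [56.6 MHz, 118.6 MHz]: 70.8 MHz, 107.4 MHz.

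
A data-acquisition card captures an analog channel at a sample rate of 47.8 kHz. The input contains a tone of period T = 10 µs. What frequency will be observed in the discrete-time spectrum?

T = 10 µs → f = 1/T = 100 kHz.
100 kHz mod fs = 4.4 kHz.
4.4 kHz ≤ fs/2 = 23.9 kHz, appears at 4.4 kHz.

4.4 kHz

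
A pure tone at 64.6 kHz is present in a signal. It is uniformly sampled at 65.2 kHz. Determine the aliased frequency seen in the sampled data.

64.6 kHz > fs/2 = 32.6 kHz, folds to fs − 64.6 kHz = 0.6 kHz.

0.6 kHz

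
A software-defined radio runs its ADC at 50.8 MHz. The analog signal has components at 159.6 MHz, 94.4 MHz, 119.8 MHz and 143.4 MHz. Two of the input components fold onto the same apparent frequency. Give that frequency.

fs/2 = 25.4 MHz.
159.6 MHz mod fs = 7.2 MHz.
7.2 MHz ≤ fs/2 = 25.4 MHz, appears at 7.2 MHz.
94.4 MHz mod fs = 43.6 MHz.
43.6 MHz > fs/2 = 25.4 MHz, folds to fs − 43.6 MHz = 7.2 MHz.
119.8 MHz mod fs = 18.2 MHz.
18.2 MHz ≤ fs/2 = 25.4 MHz, appears at 18.2 MHz.
143.4 MHz mod fs = 41.8 MHz.
41.8 MHz > fs/2 = 25.4 MHz, folds to fs − 41.8 MHz = 9 MHz.
94.4 MHz and 159.6 MHz both map to 7.2 MHz.

7.2 MHz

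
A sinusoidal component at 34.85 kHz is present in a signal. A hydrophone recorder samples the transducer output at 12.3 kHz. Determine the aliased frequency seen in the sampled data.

34.85 kHz mod fs = 10.25 kHz.
10.25 kHz > fs/2 = 6.15 kHz, folds to fs − 10.25 kHz = 2.05 kHz.

2.05 kHz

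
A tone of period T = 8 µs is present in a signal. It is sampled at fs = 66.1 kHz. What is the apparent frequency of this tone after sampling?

7.2 kHz

T = 8 µs → f = 1/T = 125 kHz.
125 kHz mod fs = 58.9 kHz.
58.9 kHz > fs/2 = 33.05 kHz, folds to fs − 58.9 kHz = 7.2 kHz.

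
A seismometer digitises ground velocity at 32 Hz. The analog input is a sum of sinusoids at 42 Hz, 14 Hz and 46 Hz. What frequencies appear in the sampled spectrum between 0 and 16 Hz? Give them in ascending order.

fs/2 = 16 Hz.
42 Hz mod fs = 10 Hz.
10 Hz ≤ fs/2 = 16 Hz, appears at 10 Hz.
14 Hz ≤ fs/2 = 16 Hz, passes unchanged.
46 Hz mod fs = 14 Hz.
14 Hz ≤ fs/2 = 16 Hz, appears at 14 Hz.
Distinct values: {10 Hz, 14 Hz}.

10 Hz, 14 Hz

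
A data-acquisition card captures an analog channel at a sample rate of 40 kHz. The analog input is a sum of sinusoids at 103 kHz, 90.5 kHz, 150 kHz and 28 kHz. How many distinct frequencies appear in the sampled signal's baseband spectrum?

fs/2 = 20 kHz.
103 kHz mod fs = 23 kHz.
23 kHz > fs/2 = 20 kHz, folds to fs − 23 kHz = 17 kHz.
90.5 kHz mod fs = 10.5 kHz.
10.5 kHz ≤ fs/2 = 20 kHz, appears at 10.5 kHz.
150 kHz mod fs = 30 kHz.
30 kHz > fs/2 = 20 kHz, folds to fs − 30 kHz = 10 kHz.
28 kHz > fs/2 = 20 kHz, folds to fs − 28 kHz = 12 kHz.
Distinct values: {10 kHz, 10.5 kHz, 12 kHz, 17 kHz} → 4.

4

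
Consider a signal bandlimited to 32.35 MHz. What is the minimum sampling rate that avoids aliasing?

64.7 MHz

Nyquist rate = 2 × 32.35 MHz = 64.7 MHz.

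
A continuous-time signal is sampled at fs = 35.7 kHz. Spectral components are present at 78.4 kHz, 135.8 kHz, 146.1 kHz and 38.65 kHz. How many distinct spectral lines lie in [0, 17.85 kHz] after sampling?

3

fs/2 = 17.85 kHz.
78.4 kHz mod fs = 7 kHz.
7 kHz ≤ fs/2 = 17.85 kHz, appears at 7 kHz.
135.8 kHz mod fs = 28.7 kHz.
28.7 kHz > fs/2 = 17.85 kHz, folds to fs − 28.7 kHz = 7 kHz.
146.1 kHz mod fs = 3.3 kHz.
3.3 kHz ≤ fs/2 = 17.85 kHz, appears at 3.3 kHz.
38.65 kHz mod fs = 2.95 kHz.
2.95 kHz ≤ fs/2 = 17.85 kHz, appears at 2.95 kHz.
Distinct values: {2.95 kHz, 3.3 kHz, 7 kHz} → 3.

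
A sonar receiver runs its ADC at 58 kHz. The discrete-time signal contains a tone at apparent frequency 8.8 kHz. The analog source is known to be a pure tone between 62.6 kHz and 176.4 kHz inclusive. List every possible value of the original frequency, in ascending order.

66.8 kHz, 107.2 kHz, 124.8 kHz, 165.2 kHz

Frequencies that alias to 8.8 kHz are k·fs ± 8.8 kHz for integer k ≥ 0.
k=0: 8.8 kHz.
k=1: 49.2 kHz, 66.8 kHz.
k=2: 107.2 kHz, 124.8 kHz.
k=3: 165.2 kHz, 182.8 kHz.
k=4: 223.2 kHz, 240.8 kHz.
Within [62.6 kHz, 176.4 kHz]: 66.8 kHz, 107.2 kHz, 124.8 kHz, 165.2 kHz.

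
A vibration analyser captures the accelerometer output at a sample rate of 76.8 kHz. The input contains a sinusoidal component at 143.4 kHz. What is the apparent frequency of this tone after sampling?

143.4 kHz mod fs = 66.6 kHz.
66.6 kHz > fs/2 = 38.4 kHz, folds to fs − 66.6 kHz = 10.2 kHz.

10.2 kHz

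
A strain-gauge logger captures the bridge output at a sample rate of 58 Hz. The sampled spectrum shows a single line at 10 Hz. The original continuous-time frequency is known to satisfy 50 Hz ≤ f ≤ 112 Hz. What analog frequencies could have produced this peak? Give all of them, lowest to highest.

68 Hz, 106 Hz

Frequencies that alias to 10 Hz are k·fs ± 10 Hz for integer k ≥ 0.
k=0: 10 Hz.
k=1: 48 Hz, 68 Hz.
k=2: 106 Hz, 126 Hz.
k=3: 164 Hz, 184 Hz.
Within [50 Hz, 112 Hz]: 68 Hz, 106 Hz.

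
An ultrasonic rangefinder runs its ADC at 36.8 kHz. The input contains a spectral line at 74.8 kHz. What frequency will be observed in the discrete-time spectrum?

74.8 kHz mod fs = 1.2 kHz.
1.2 kHz ≤ fs/2 = 18.4 kHz, appears at 1.2 kHz.

1.2 kHz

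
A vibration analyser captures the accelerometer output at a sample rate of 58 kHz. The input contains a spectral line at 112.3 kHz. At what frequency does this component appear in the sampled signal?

3.7 kHz

112.3 kHz mod fs = 54.3 kHz.
54.3 kHz > fs/2 = 29 kHz, folds to fs − 54.3 kHz = 3.7 kHz.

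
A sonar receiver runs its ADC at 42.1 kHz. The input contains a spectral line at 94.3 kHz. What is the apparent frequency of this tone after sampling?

10.1 kHz

94.3 kHz mod fs = 10.1 kHz.
10.1 kHz ≤ fs/2 = 21.05 kHz, appears at 10.1 kHz.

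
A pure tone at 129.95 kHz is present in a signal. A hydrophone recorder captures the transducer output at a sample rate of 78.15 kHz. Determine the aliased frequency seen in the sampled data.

26.35 kHz

129.95 kHz mod fs = 51.8 kHz.
51.8 kHz > fs/2 = 39.075 kHz, folds to fs − 51.8 kHz = 26.35 kHz.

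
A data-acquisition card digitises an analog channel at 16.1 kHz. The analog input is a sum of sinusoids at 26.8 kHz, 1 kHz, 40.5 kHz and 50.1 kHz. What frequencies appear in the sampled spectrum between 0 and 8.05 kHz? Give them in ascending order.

1 kHz, 1.8 kHz, 5.4 kHz, 7.8 kHz

fs/2 = 8.05 kHz.
26.8 kHz mod fs = 10.7 kHz.
10.7 kHz > fs/2 = 8.05 kHz, folds to fs − 10.7 kHz = 5.4 kHz.
1 kHz ≤ fs/2 = 8.05 kHz, passes unchanged.
40.5 kHz mod fs = 8.3 kHz.
8.3 kHz > fs/2 = 8.05 kHz, folds to fs − 8.3 kHz = 7.8 kHz.
50.1 kHz mod fs = 1.8 kHz.
1.8 kHz ≤ fs/2 = 8.05 kHz, appears at 1.8 kHz.
Distinct values: {1 kHz, 1.8 kHz, 5.4 kHz, 7.8 kHz}.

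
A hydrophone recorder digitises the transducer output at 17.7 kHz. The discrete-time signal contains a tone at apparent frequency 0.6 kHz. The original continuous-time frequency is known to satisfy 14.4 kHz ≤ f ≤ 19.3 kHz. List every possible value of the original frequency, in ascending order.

17.1 kHz, 18.3 kHz

Frequencies that alias to 0.6 kHz are k·fs ± 0.6 kHz for integer k ≥ 0.
k=0: 0.6 kHz.
k=1: 17.1 kHz, 18.3 kHz.
k=2: 34.8 kHz, 36 kHz.
Within [14.4 kHz, 19.3 kHz]: 17.1 kHz, 18.3 kHz.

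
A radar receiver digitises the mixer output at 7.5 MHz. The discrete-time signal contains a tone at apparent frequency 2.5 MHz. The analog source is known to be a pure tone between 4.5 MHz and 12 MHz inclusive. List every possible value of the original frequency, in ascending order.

Frequencies that alias to 2.5 MHz are k·fs ± 2.5 MHz for integer k ≥ 0.
k=0: 2.5 MHz.
k=1: 5 MHz, 10 MHz.
k=2: 12.5 MHz, 17.5 MHz.
Within [4.5 MHz, 12 MHz]: 5 MHz, 10 MHz.

5 MHz, 10 MHz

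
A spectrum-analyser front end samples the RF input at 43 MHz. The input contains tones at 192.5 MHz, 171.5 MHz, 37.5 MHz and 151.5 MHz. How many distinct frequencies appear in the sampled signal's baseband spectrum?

3

fs/2 = 21.5 MHz.
192.5 MHz mod fs = 20.5 MHz.
20.5 MHz ≤ fs/2 = 21.5 MHz, appears at 20.5 MHz.
171.5 MHz mod fs = 42.5 MHz.
42.5 MHz > fs/2 = 21.5 MHz, folds to fs − 42.5 MHz = 0.5 MHz.
37.5 MHz > fs/2 = 21.5 MHz, folds to fs − 37.5 MHz = 5.5 MHz.
151.5 MHz mod fs = 22.5 MHz.
22.5 MHz > fs/2 = 21.5 MHz, folds to fs − 22.5 MHz = 20.5 MHz.
Distinct values: {0.5 MHz, 5.5 MHz, 20.5 MHz} → 3.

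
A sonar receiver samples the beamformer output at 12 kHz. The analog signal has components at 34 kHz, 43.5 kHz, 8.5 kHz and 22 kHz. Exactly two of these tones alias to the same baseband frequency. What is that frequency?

2 kHz

fs/2 = 6 kHz.
34 kHz mod fs = 10 kHz.
10 kHz > fs/2 = 6 kHz, folds to fs − 10 kHz = 2 kHz.
43.5 kHz mod fs = 7.5 kHz.
7.5 kHz > fs/2 = 6 kHz, folds to fs − 7.5 kHz = 4.5 kHz.
8.5 kHz > fs/2 = 6 kHz, folds to fs − 8.5 kHz = 3.5 kHz.
22 kHz mod fs = 10 kHz.
10 kHz > fs/2 = 6 kHz, folds to fs − 10 kHz = 2 kHz.
22 kHz and 34 kHz both map to 2 kHz.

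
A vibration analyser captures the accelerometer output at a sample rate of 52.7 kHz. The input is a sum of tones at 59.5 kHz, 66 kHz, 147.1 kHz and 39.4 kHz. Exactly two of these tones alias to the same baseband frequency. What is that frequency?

fs/2 = 26.35 kHz.
59.5 kHz mod fs = 6.8 kHz.
6.8 kHz ≤ fs/2 = 26.35 kHz, appears at 6.8 kHz.
66 kHz mod fs = 13.3 kHz.
13.3 kHz ≤ fs/2 = 26.35 kHz, appears at 13.3 kHz.
147.1 kHz mod fs = 41.7 kHz.
41.7 kHz > fs/2 = 26.35 kHz, folds to fs − 41.7 kHz = 11 kHz.
39.4 kHz > fs/2 = 26.35 kHz, folds to fs − 39.4 kHz = 13.3 kHz.
39.4 kHz and 66 kHz both map to 13.3 kHz.

13.3 kHz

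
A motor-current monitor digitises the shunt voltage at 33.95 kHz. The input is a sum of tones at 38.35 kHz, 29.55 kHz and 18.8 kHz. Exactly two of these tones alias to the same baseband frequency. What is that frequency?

fs/2 = 16.975 kHz.
38.35 kHz mod fs = 4.4 kHz.
4.4 kHz ≤ fs/2 = 16.975 kHz, appears at 4.4 kHz.
29.55 kHz > fs/2 = 16.975 kHz, folds to fs − 29.55 kHz = 4.4 kHz.
18.8 kHz > fs/2 = 16.975 kHz, folds to fs − 18.8 kHz = 15.15 kHz.
29.55 kHz and 38.35 kHz both map to 4.4 kHz.

4.4 kHz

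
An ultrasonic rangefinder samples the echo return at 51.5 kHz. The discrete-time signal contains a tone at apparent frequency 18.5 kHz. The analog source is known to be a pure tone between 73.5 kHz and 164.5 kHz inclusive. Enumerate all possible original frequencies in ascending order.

Frequencies that alias to 18.5 kHz are k·fs ± 18.5 kHz for integer k ≥ 0.
k=0: 18.5 kHz.
k=1: 33 kHz, 70 kHz.
k=2: 84.5 kHz, 121.5 kHz.
k=3: 136 kHz, 173 kHz.
k=4: 187.5 kHz, 224.5 kHz.
Within [73.5 kHz, 164.5 kHz]: 84.5 kHz, 121.5 kHz, 136 kHz.

84.5 kHz, 121.5 kHz, 136 kHz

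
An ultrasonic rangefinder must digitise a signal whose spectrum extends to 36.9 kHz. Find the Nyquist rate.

Nyquist rate = 2 × 36.9 kHz = 73.8 kHz.

73.8 kHz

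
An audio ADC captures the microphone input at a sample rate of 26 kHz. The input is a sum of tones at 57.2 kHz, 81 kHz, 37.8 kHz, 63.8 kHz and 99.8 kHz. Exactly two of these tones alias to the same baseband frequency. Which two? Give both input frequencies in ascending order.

37.8 kHz, 63.8 kHz

fs/2 = 13 kHz.
57.2 kHz mod fs = 5.2 kHz.
5.2 kHz ≤ fs/2 = 13 kHz, appears at 5.2 kHz.
81 kHz mod fs = 3 kHz.
3 kHz ≤ fs/2 = 13 kHz, appears at 3 kHz.
37.8 kHz mod fs = 11.8 kHz.
11.8 kHz ≤ fs/2 = 13 kHz, appears at 11.8 kHz.
63.8 kHz mod fs = 11.8 kHz.
11.8 kHz ≤ fs/2 = 13 kHz, appears at 11.8 kHz.
99.8 kHz mod fs = 21.8 kHz.
21.8 kHz > fs/2 = 13 kHz, folds to fs − 21.8 kHz = 4.2 kHz.
37.8 kHz and 63.8 kHz both map to 11.8 kHz.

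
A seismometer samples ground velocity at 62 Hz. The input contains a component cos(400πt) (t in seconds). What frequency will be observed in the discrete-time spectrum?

14 Hz

ω = 400π rad/s → f = ω/(2π) = 200 Hz.
200 Hz mod fs = 14 Hz.
14 Hz ≤ fs/2 = 31 Hz, appears at 14 Hz.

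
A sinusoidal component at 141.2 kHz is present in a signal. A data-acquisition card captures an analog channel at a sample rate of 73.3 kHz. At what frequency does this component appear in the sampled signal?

5.4 kHz

141.2 kHz mod fs = 67.9 kHz.
67.9 kHz > fs/2 = 36.65 kHz, folds to fs − 67.9 kHz = 5.4 kHz.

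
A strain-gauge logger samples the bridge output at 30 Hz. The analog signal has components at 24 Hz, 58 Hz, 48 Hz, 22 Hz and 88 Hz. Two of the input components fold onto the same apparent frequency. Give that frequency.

fs/2 = 15 Hz.
24 Hz > fs/2 = 15 Hz, folds to fs − 24 Hz = 6 Hz.
58 Hz mod fs = 28 Hz.
28 Hz > fs/2 = 15 Hz, folds to fs − 28 Hz = 2 Hz.
48 Hz mod fs = 18 Hz.
18 Hz > fs/2 = 15 Hz, folds to fs − 18 Hz = 12 Hz.
22 Hz > fs/2 = 15 Hz, folds to fs − 22 Hz = 8 Hz.
88 Hz mod fs = 28 Hz.
28 Hz > fs/2 = 15 Hz, folds to fs − 28 Hz = 2 Hz.
58 Hz and 88 Hz both map to 2 Hz.

2 Hz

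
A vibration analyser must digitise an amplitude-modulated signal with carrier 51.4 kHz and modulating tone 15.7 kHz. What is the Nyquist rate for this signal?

AM sidebands sit at fc ± fm = 35.7 kHz and 67.1 kHz.
Highest-frequency component: 67.1 kHz.
Nyquist rate = 2 × 67.1 kHz = 134.2 kHz.

134.2 kHz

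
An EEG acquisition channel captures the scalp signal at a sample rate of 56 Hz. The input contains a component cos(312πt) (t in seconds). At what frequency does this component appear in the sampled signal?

ω = 312π rad/s → f = ω/(2π) = 156 Hz.
156 Hz mod fs = 44 Hz.
44 Hz > fs/2 = 28 Hz, folds to fs − 44 Hz = 12 Hz.

12 Hz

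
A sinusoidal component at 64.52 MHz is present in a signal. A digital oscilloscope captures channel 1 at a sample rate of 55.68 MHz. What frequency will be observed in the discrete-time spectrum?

8.84 MHz

64.52 MHz mod fs = 8.84 MHz.
8.84 MHz ≤ fs/2 = 27.84 MHz, appears at 8.84 MHz.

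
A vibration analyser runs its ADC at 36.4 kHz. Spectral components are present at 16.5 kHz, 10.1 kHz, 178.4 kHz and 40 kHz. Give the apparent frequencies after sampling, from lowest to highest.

fs/2 = 18.2 kHz.
16.5 kHz ≤ fs/2 = 18.2 kHz, passes unchanged.
10.1 kHz ≤ fs/2 = 18.2 kHz, passes unchanged.
178.4 kHz mod fs = 32.8 kHz.
32.8 kHz > fs/2 = 18.2 kHz, folds to fs − 32.8 kHz = 3.6 kHz.
40 kHz mod fs = 3.6 kHz.
3.6 kHz ≤ fs/2 = 18.2 kHz, appears at 3.6 kHz.
Distinct values: {3.6 kHz, 10.1 kHz, 16.5 kHz}.

3.6 kHz, 10.1 kHz, 16.5 kHz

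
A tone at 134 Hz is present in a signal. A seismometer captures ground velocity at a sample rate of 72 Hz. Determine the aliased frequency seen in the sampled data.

134 Hz mod fs = 62 Hz.
62 Hz > fs/2 = 36 Hz, folds to fs − 62 Hz = 10 Hz.

10 Hz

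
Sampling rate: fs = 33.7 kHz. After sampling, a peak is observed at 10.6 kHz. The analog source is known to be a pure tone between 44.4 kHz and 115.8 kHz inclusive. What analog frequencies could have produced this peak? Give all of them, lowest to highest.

56.8 kHz, 78 kHz, 90.5 kHz, 111.7 kHz

Frequencies that alias to 10.6 kHz are k·fs ± 10.6 kHz for integer k ≥ 0.
k=0: 10.6 kHz.
k=1: 23.1 kHz, 44.3 kHz.
k=2: 56.8 kHz, 78 kHz.
k=3: 90.5 kHz, 111.7 kHz.
k=4: 124.2 kHz, 145.4 kHz.
Within [44.4 kHz, 115.8 kHz]: 56.8 kHz, 78 kHz, 90.5 kHz, 111.7 kHz.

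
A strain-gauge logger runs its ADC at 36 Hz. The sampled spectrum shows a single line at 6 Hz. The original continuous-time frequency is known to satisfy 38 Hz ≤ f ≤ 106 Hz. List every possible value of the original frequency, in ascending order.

Frequencies that alias to 6 Hz are k·fs ± 6 Hz for integer k ≥ 0.
k=0: 6 Hz.
k=1: 30 Hz, 42 Hz.
k=2: 66 Hz, 78 Hz.
k=3: 102 Hz, 114 Hz.
k=4: 138 Hz, 150 Hz.
Within [38 Hz, 106 Hz]: 42 Hz, 66 Hz, 78 Hz, 102 Hz.

42 Hz, 66 Hz, 78 Hz, 102 Hz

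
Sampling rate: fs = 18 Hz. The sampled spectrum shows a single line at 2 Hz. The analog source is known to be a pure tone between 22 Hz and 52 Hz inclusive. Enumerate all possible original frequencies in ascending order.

Frequencies that alias to 2 Hz are k·fs ± 2 Hz for integer k ≥ 0.
k=0: 2 Hz.
k=1: 16 Hz, 20 Hz.
k=2: 34 Hz, 38 Hz.
k=3: 52 Hz, 56 Hz.
k=4: 70 Hz, 74 Hz.
Within [22 Hz, 52 Hz]: 34 Hz, 38 Hz, 52 Hz.

34 Hz, 38 Hz, 52 Hz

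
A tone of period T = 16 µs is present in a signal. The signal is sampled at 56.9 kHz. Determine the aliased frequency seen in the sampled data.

5.6 kHz

T = 16 µs → f = 1/T = 62.5 kHz.
62.5 kHz mod fs = 5.6 kHz.
5.6 kHz ≤ fs/2 = 28.45 kHz, appears at 5.6 kHz.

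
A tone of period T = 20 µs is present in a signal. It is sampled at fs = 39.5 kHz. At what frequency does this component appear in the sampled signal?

T = 20 µs → f = 1/T = 50 kHz.
50 kHz mod fs = 10.5 kHz.
10.5 kHz ≤ fs/2 = 19.75 kHz, appears at 10.5 kHz.

10.5 kHz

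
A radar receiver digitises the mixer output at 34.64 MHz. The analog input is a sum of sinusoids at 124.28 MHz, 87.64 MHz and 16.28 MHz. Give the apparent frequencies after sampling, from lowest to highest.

fs/2 = 17.32 MHz.
124.28 MHz mod fs = 20.36 MHz.
20.36 MHz > fs/2 = 17.32 MHz, folds to fs − 20.36 MHz = 14.28 MHz.
87.64 MHz mod fs = 18.36 MHz.
18.36 MHz > fs/2 = 17.32 MHz, folds to fs − 18.36 MHz = 16.28 MHz.
16.28 MHz ≤ fs/2 = 17.32 MHz, passes unchanged.
Distinct values: {14.28 MHz, 16.28 MHz}.

14.28 MHz, 16.28 MHz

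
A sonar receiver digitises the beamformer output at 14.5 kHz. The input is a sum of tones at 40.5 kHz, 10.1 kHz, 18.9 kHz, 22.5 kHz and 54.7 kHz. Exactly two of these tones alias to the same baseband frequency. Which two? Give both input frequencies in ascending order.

fs/2 = 7.25 kHz.
40.5 kHz mod fs = 11.5 kHz.
11.5 kHz > fs/2 = 7.25 kHz, folds to fs − 11.5 kHz = 3 kHz.
10.1 kHz > fs/2 = 7.25 kHz, folds to fs − 10.1 kHz = 4.4 kHz.
18.9 kHz mod fs = 4.4 kHz.
4.4 kHz ≤ fs/2 = 7.25 kHz, appears at 4.4 kHz.
22.5 kHz mod fs = 8 kHz.
8 kHz > fs/2 = 7.25 kHz, folds to fs − 8 kHz = 6.5 kHz.
54.7 kHz mod fs = 11.2 kHz.
11.2 kHz > fs/2 = 7.25 kHz, folds to fs − 11.2 kHz = 3.3 kHz.
10.1 kHz and 18.9 kHz both map to 4.4 kHz.

10.1 kHz, 18.9 kHz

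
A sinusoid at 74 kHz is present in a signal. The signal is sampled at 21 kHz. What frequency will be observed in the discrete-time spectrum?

74 kHz mod fs = 11 kHz.
11 kHz > fs/2 = 10.5 kHz, folds to fs − 11 kHz = 10 kHz.

10 kHz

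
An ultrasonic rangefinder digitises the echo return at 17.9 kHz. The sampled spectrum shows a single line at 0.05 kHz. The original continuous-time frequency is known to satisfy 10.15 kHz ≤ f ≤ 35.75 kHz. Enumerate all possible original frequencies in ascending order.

Frequencies that alias to 0.05 kHz are k·fs ± 0.05 kHz for integer k ≥ 0.
k=0: 0.05 kHz.
k=1: 17.85 kHz, 17.95 kHz.
k=2: 35.75 kHz, 35.85 kHz.
k=3: 53.65 kHz, 53.75 kHz.
Within [10.15 kHz, 35.75 kHz]: 17.85 kHz, 17.95 kHz, 35.75 kHz.

17.85 kHz, 17.95 kHz, 35.75 kHz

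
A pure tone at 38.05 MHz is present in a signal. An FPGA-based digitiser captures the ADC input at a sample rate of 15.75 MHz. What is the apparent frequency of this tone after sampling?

6.55 MHz

38.05 MHz mod fs = 6.55 MHz.
6.55 MHz ≤ fs/2 = 7.875 MHz, appears at 6.55 MHz.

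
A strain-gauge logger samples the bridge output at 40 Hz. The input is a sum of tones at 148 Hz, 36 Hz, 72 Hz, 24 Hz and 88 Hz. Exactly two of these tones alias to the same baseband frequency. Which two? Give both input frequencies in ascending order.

72 Hz, 88 Hz

fs/2 = 20 Hz.
148 Hz mod fs = 28 Hz.
28 Hz > fs/2 = 20 Hz, folds to fs − 28 Hz = 12 Hz.
36 Hz > fs/2 = 20 Hz, folds to fs − 36 Hz = 4 Hz.
72 Hz mod fs = 32 Hz.
32 Hz > fs/2 = 20 Hz, folds to fs − 32 Hz = 8 Hz.
24 Hz > fs/2 = 20 Hz, folds to fs − 24 Hz = 16 Hz.
88 Hz mod fs = 8 Hz.
8 Hz ≤ fs/2 = 20 Hz, appears at 8 Hz.
72 Hz and 88 Hz both map to 8 Hz.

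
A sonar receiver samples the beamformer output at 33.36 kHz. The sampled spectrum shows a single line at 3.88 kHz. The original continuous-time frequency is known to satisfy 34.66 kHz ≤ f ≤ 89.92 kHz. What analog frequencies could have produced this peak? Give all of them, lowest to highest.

Frequencies that alias to 3.88 kHz are k·fs ± 3.88 kHz for integer k ≥ 0.
k=0: 3.88 kHz.
k=1: 29.48 kHz, 37.24 kHz.
k=2: 62.84 kHz, 70.6 kHz.
k=3: 96.2 kHz, 103.96 kHz.
Within [34.66 kHz, 89.92 kHz]: 37.24 kHz, 62.84 kHz, 70.6 kHz.

37.24 kHz, 62.84 kHz, 70.6 kHz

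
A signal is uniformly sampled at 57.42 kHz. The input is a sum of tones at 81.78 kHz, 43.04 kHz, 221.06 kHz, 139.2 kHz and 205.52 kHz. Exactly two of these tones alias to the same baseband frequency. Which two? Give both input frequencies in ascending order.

81.78 kHz, 139.2 kHz

fs/2 = 28.71 kHz.
81.78 kHz mod fs = 24.36 kHz.
24.36 kHz ≤ fs/2 = 28.71 kHz, appears at 24.36 kHz.
43.04 kHz > fs/2 = 28.71 kHz, folds to fs − 43.04 kHz = 14.38 kHz.
221.06 kHz mod fs = 48.8 kHz.
48.8 kHz > fs/2 = 28.71 kHz, folds to fs − 48.8 kHz = 8.62 kHz.
139.2 kHz mod fs = 24.36 kHz.
24.36 kHz ≤ fs/2 = 28.71 kHz, appears at 24.36 kHz.
205.52 kHz mod fs = 33.26 kHz.
33.26 kHz > fs/2 = 28.71 kHz, folds to fs − 33.26 kHz = 24.16 kHz.
81.78 kHz and 139.2 kHz both map to 24.36 kHz.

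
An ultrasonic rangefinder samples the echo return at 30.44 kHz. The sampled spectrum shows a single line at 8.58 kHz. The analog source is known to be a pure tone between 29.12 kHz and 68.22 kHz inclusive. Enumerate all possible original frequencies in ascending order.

39.02 kHz, 52.3 kHz

Frequencies that alias to 8.58 kHz are k·fs ± 8.58 kHz for integer k ≥ 0.
k=0: 8.58 kHz.
k=1: 21.86 kHz, 39.02 kHz.
k=2: 52.3 kHz, 69.46 kHz.
k=3: 82.74 kHz, 99.9 kHz.
Within [29.12 kHz, 68.22 kHz]: 39.02 kHz, 52.3 kHz.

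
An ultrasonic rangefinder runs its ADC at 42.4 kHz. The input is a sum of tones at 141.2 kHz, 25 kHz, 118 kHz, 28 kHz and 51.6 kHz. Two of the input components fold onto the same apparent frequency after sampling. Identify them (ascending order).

51.6 kHz, 118 kHz

fs/2 = 21.2 kHz.
141.2 kHz mod fs = 14 kHz.
14 kHz ≤ fs/2 = 21.2 kHz, appears at 14 kHz.
25 kHz > fs/2 = 21.2 kHz, folds to fs − 25 kHz = 17.4 kHz.
118 kHz mod fs = 33.2 kHz.
33.2 kHz > fs/2 = 21.2 kHz, folds to fs − 33.2 kHz = 9.2 kHz.
28 kHz > fs/2 = 21.2 kHz, folds to fs − 28 kHz = 14.4 kHz.
51.6 kHz mod fs = 9.2 kHz.
9.2 kHz ≤ fs/2 = 21.2 kHz, appears at 9.2 kHz.
51.6 kHz and 118 kHz both map to 9.2 kHz.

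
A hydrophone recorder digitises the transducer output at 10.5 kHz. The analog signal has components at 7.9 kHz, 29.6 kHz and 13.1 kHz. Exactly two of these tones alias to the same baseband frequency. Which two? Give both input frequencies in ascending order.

7.9 kHz, 13.1 kHz

fs/2 = 5.25 kHz.
7.9 kHz > fs/2 = 5.25 kHz, folds to fs − 7.9 kHz = 2.6 kHz.
29.6 kHz mod fs = 8.6 kHz.
8.6 kHz > fs/2 = 5.25 kHz, folds to fs − 8.6 kHz = 1.9 kHz.
13.1 kHz mod fs = 2.6 kHz.
2.6 kHz ≤ fs/2 = 5.25 kHz, appears at 2.6 kHz.
7.9 kHz and 13.1 kHz both map to 2.6 kHz.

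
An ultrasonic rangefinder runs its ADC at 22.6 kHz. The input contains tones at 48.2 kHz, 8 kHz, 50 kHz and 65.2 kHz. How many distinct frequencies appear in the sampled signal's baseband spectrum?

4

fs/2 = 11.3 kHz.
48.2 kHz mod fs = 3 kHz.
3 kHz ≤ fs/2 = 11.3 kHz, appears at 3 kHz.
8 kHz ≤ fs/2 = 11.3 kHz, passes unchanged.
50 kHz mod fs = 4.8 kHz.
4.8 kHz ≤ fs/2 = 11.3 kHz, appears at 4.8 kHz.
65.2 kHz mod fs = 20 kHz.
20 kHz > fs/2 = 11.3 kHz, folds to fs − 20 kHz = 2.6 kHz.
Distinct values: {2.6 kHz, 3 kHz, 4.8 kHz, 8 kHz} → 4.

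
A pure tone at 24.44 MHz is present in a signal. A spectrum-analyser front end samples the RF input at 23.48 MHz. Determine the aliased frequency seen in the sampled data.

0.96 MHz

24.44 MHz mod fs = 0.96 MHz.
0.96 MHz ≤ fs/2 = 11.74 MHz, appears at 0.96 MHz.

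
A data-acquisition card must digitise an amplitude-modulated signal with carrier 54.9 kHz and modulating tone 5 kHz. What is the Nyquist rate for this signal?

AM sidebands sit at fc ± fm = 49.9 kHz and 59.9 kHz.
Highest-frequency component: 59.9 kHz.
Nyquist rate = 2 × 59.9 kHz = 119.8 kHz.

119.8 kHz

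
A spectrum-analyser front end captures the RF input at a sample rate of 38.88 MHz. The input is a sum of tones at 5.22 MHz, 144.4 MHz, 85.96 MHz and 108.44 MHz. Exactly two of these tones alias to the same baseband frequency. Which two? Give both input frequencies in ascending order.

85.96 MHz, 108.44 MHz

fs/2 = 19.44 MHz.
5.22 MHz ≤ fs/2 = 19.44 MHz, passes unchanged.
144.4 MHz mod fs = 27.76 MHz.
27.76 MHz > fs/2 = 19.44 MHz, folds to fs − 27.76 MHz = 11.12 MHz.
85.96 MHz mod fs = 8.2 MHz.
8.2 MHz ≤ fs/2 = 19.44 MHz, appears at 8.2 MHz.
108.44 MHz mod fs = 30.68 MHz.
30.68 MHz > fs/2 = 19.44 MHz, folds to fs − 30.68 MHz = 8.2 MHz.
85.96 MHz and 108.44 MHz both map to 8.2 MHz.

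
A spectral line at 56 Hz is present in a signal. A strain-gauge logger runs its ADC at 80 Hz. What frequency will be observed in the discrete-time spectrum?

56 Hz > fs/2 = 40 Hz, folds to fs − 56 Hz = 24 Hz.

24 Hz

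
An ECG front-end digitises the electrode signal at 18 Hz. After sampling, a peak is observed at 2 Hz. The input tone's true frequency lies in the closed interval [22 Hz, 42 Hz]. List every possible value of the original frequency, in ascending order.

34 Hz, 38 Hz

Frequencies that alias to 2 Hz are k·fs ± 2 Hz for integer k ≥ 0.
k=0: 2 Hz.
k=1: 16 Hz, 20 Hz.
k=2: 34 Hz, 38 Hz.
k=3: 52 Hz, 56 Hz.
Within [22 Hz, 42 Hz]: 34 Hz, 38 Hz.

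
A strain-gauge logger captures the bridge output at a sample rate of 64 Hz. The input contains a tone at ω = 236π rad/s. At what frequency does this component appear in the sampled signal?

ω = 236π rad/s → f = ω/(2π) = 118 Hz.
118 Hz mod fs = 54 Hz.
54 Hz > fs/2 = 32 Hz, folds to fs − 54 Hz = 10 Hz.

10 Hz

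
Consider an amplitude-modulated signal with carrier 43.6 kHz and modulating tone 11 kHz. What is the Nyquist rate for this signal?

AM sidebands sit at fc ± fm = 32.6 kHz and 54.6 kHz.
Highest-frequency component: 54.6 kHz.
Nyquist rate = 2 × 54.6 kHz = 109.2 kHz.

109.2 kHz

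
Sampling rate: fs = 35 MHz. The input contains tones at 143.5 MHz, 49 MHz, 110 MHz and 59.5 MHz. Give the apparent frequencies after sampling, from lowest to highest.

fs/2 = 17.5 MHz.
143.5 MHz mod fs = 3.5 MHz.
3.5 MHz ≤ fs/2 = 17.5 MHz, appears at 3.5 MHz.
49 MHz mod fs = 14 MHz.
14 MHz ≤ fs/2 = 17.5 MHz, appears at 14 MHz.
110 MHz mod fs = 5 MHz.
5 MHz ≤ fs/2 = 17.5 MHz, appears at 5 MHz.
59.5 MHz mod fs = 24.5 MHz.
24.5 MHz > fs/2 = 17.5 MHz, folds to fs − 24.5 MHz = 10.5 MHz.
Distinct values: {3.5 MHz, 5 MHz, 10.5 MHz, 14 MHz}.

3.5 MHz, 5 MHz, 10.5 MHz, 14 MHz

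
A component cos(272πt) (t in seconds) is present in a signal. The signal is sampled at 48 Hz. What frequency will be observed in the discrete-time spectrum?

8 Hz

ω = 272π rad/s → f = ω/(2π) = 136 Hz.
136 Hz mod fs = 40 Hz.
40 Hz > fs/2 = 24 Hz, folds to fs − 40 Hz = 8 Hz.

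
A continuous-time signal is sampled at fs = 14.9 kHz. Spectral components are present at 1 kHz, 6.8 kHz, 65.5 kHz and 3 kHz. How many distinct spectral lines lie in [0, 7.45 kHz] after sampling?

fs/2 = 7.45 kHz.
1 kHz ≤ fs/2 = 7.45 kHz, passes unchanged.
6.8 kHz ≤ fs/2 = 7.45 kHz, passes unchanged.
65.5 kHz mod fs = 5.9 kHz.
5.9 kHz ≤ fs/2 = 7.45 kHz, appears at 5.9 kHz.
3 kHz ≤ fs/2 = 7.45 kHz, passes unchanged.
Distinct values: {1 kHz, 3 kHz, 5.9 kHz, 6.8 kHz} → 4.

4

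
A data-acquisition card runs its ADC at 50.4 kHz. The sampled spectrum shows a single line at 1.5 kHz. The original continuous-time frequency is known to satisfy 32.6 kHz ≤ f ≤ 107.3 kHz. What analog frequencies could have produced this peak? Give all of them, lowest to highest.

Frequencies that alias to 1.5 kHz are k·fs ± 1.5 kHz for integer k ≥ 0.
k=0: 1.5 kHz.
k=1: 48.9 kHz, 51.9 kHz.
k=2: 99.3 kHz, 102.3 kHz.
k=3: 149.7 kHz, 152.7 kHz.
Within [32.6 kHz, 107.3 kHz]: 48.9 kHz, 51.9 kHz, 99.3 kHz, 102.3 kHz.

48.9 kHz, 51.9 kHz, 99.3 kHz, 102.3 kHz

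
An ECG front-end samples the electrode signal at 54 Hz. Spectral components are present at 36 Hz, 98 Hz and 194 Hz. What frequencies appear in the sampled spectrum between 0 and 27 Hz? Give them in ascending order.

fs/2 = 27 Hz.
36 Hz > fs/2 = 27 Hz, folds to fs − 36 Hz = 18 Hz.
98 Hz mod fs = 44 Hz.
44 Hz > fs/2 = 27 Hz, folds to fs − 44 Hz = 10 Hz.
194 Hz mod fs = 32 Hz.
32 Hz > fs/2 = 27 Hz, folds to fs − 32 Hz = 22 Hz.
Distinct values: {10 Hz, 18 Hz, 22 Hz}.

10 Hz, 18 Hz, 22 Hz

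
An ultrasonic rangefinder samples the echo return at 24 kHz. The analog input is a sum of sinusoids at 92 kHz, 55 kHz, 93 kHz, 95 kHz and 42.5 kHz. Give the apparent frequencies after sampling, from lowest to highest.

1 kHz, 3 kHz, 4 kHz, 5.5 kHz, 7 kHz

fs/2 = 12 kHz.
92 kHz mod fs = 20 kHz.
20 kHz > fs/2 = 12 kHz, folds to fs − 20 kHz = 4 kHz.
55 kHz mod fs = 7 kHz.
7 kHz ≤ fs/2 = 12 kHz, appears at 7 kHz.
93 kHz mod fs = 21 kHz.
21 kHz > fs/2 = 12 kHz, folds to fs − 21 kHz = 3 kHz.
95 kHz mod fs = 23 kHz.
23 kHz > fs/2 = 12 kHz, folds to fs − 23 kHz = 1 kHz.
42.5 kHz mod fs = 18.5 kHz.
18.5 kHz > fs/2 = 12 kHz, folds to fs − 18.5 kHz = 5.5 kHz.
Distinct values: {1 kHz, 3 kHz, 4 kHz, 5.5 kHz, 7 kHz}.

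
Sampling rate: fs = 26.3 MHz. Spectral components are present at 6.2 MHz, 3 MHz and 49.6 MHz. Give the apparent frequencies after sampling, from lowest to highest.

fs/2 = 13.15 MHz.
6.2 MHz ≤ fs/2 = 13.15 MHz, passes unchanged.
3 MHz ≤ fs/2 = 13.15 MHz, passes unchanged.
49.6 MHz mod fs = 23.3 MHz.
23.3 MHz > fs/2 = 13.15 MHz, folds to fs − 23.3 MHz = 3 MHz.
Distinct values: {3 MHz, 6.2 MHz}.

3 MHz, 6.2 MHz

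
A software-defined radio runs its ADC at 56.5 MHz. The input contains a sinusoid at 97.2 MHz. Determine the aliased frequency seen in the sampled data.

97.2 MHz mod fs = 40.7 MHz.
40.7 MHz > fs/2 = 28.25 MHz, folds to fs − 40.7 MHz = 15.8 MHz.

15.8 MHz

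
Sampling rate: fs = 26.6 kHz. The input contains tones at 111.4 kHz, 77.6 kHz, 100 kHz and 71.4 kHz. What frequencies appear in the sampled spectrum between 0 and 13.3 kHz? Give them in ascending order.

fs/2 = 13.3 kHz.
111.4 kHz mod fs = 5 kHz.
5 kHz ≤ fs/2 = 13.3 kHz, appears at 5 kHz.
77.6 kHz mod fs = 24.4 kHz.
24.4 kHz > fs/2 = 13.3 kHz, folds to fs − 24.4 kHz = 2.2 kHz.
100 kHz mod fs = 20.2 kHz.
20.2 kHz > fs/2 = 13.3 kHz, folds to fs − 20.2 kHz = 6.4 kHz.
71.4 kHz mod fs = 18.2 kHz.
18.2 kHz > fs/2 = 13.3 kHz, folds to fs − 18.2 kHz = 8.4 kHz.
Distinct values: {2.2 kHz, 5 kHz, 6.4 kHz, 8.4 kHz}.

2.2 kHz, 5 kHz, 6.4 kHz, 8.4 kHz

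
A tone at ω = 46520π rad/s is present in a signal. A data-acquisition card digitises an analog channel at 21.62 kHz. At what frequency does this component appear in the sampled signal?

ω = 46520π rad/s → f = ω/(2π) = 23260 Hz = 23.26 kHz.
23.26 kHz mod fs = 1.64 kHz.
1.64 kHz ≤ fs/2 = 10.81 kHz, appears at 1.64 kHz.

1.64 kHz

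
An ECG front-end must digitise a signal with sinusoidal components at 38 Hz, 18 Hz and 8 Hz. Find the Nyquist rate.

76 Hz

Highest-frequency component: 38 Hz.
Nyquist rate = 2 × 38 Hz = 76 Hz.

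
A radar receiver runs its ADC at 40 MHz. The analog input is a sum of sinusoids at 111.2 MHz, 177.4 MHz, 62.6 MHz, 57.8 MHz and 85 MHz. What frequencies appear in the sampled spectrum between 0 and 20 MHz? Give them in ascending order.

fs/2 = 20 MHz.
111.2 MHz mod fs = 31.2 MHz.
31.2 MHz > fs/2 = 20 MHz, folds to fs − 31.2 MHz = 8.8 MHz.
177.4 MHz mod fs = 17.4 MHz.
17.4 MHz ≤ fs/2 = 20 MHz, appears at 17.4 MHz.
62.6 MHz mod fs = 22.6 MHz.
22.6 MHz > fs/2 = 20 MHz, folds to fs − 22.6 MHz = 17.4 MHz.
57.8 MHz mod fs = 17.8 MHz.
17.8 MHz ≤ fs/2 = 20 MHz, appears at 17.8 MHz.
85 MHz mod fs = 5 MHz.
5 MHz ≤ fs/2 = 20 MHz, appears at 5 MHz.
Distinct values: {5 MHz, 8.8 MHz, 17.4 MHz, 17.8 MHz}.

5 MHz, 8.8 MHz, 17.4 MHz, 17.8 MHz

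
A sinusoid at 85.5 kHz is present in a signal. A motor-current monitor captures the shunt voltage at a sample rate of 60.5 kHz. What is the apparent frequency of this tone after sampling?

25 kHz

85.5 kHz mod fs = 25 kHz.
25 kHz ≤ fs/2 = 30.25 kHz, appears at 25 kHz.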